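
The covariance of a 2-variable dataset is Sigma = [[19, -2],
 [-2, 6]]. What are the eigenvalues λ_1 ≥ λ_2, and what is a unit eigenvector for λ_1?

Step 1 — characteristic polynomial of 2×2 Sigma:
  det(Sigma - λI) = λ² - trace · λ + det = 0.
  trace = 19 + 6 = 25, det = 19·6 - (-2)² = 110.
Step 2 — discriminant:
  Δ = trace² - 4·det = 625 - 440 = 185.
Step 3 — eigenvalues:
  λ = (trace ± √Δ)/2 = (25 ± 13.6015)/2,
  λ_1 = 19.3007,  λ_2 = 5.6993.

Step 4 — unit eigenvector for λ_1: solve (Sigma - λ_1 I)v = 0. First row:
  (19 - 19.3007)·v_x + (-2)·v_y = 0, i.e. (-0.3007)·v_x + (-2)·v_y = 0,
  so v ∝ (b, λ_1 - a) = (-2, 0.3007); multiply by -1 so the first entry is positive: u = (2, -0.3007).
  ||u|| = √((2)² + (-0.3007)²) = √(4.0904) ≈ 2.0225,
  v_1 = u/||u|| ≈ (0.9889, -0.1487) (||v_1|| = 1).

λ_1 = 19.3007,  λ_2 = 5.6993;  v_1 ≈ (0.9889, -0.1487)


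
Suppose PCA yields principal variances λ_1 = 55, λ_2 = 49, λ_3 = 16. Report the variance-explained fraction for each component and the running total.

Step 1 — total variance = trace(Sigma) = Σ λ_i = 55 + 49 + 16 = 120.

Step 2 — fraction explained by component i = λ_i / Σ λ:
  PC1: 55/120 = 0.4583
  PC2: 49/120 = 0.4083
  PC3: 16/120 = 0.1333

Step 3 — cumulative fraction after k components = (λ_1 + ... + λ_k) / Σ λ:
  k = 1: 55/120 = 0.4583
  k = 2: (55 + 49)/120 = 104/120 = 0.8667
  k = 3: (55 + 49 + 16)/120 = 120/120 = 1

Summary (fraction, with percent):

explained: PC1 0.4583 (45.83%), PC2 0.4083 (40.83%), PC3 0.1333 (13.33%);  cumulative: 0.4583, 0.8667, 1


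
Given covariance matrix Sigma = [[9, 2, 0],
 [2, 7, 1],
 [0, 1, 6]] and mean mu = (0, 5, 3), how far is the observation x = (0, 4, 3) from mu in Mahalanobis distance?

Step 1 — centre the observation: (x - mu) = (0, -1, 0).

Step 2 — invert Sigma (cofactor / det for 3×3, or solve directly):
  Sigma^{-1} = [[0.1188, -0.0348, 0.0058],
 [-0.0348, 0.1565, -0.0261],
 [0.0058, -0.0261, 0.171]].

Step 3 — form the quadratic (x - mu)^T · Sigma^{-1} · (x - mu):
  Sigma^{-1} · (x - mu) = (0.0348, -0.1565, 0.0261).
  (x - mu)^T · [Sigma^{-1} · (x - mu)] = (0)·(0.0348) + (-1)·(-0.1565) + (0)·(0.0261) = 0.1565.

Step 4 — take square root: d = √(0.1565) ≈ 0.3956.

d(x, mu) = √(0.1565) ≈ 0.3956


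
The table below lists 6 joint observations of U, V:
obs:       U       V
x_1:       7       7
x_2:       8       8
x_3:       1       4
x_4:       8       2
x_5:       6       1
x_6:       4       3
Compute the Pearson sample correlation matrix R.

Step 1 — column means:
  mean(U) = (7 + 8 + 1 + 8 + 6 + 4) / 6 = 34/6 = 5.6667
  mean(V) = (7 + 8 + 4 + 2 + 1 + 3) / 6 = 25/6 = 4.1667

Step 2 — sample variances and covariances s[i,j] = (1/(n-1)) · Σ_k (x_{k,i} - mean_i) · (x_{k,j} - mean_j), with n-1 = 5:
  s[U,U] = ((1.3333)·(1.3333) + (2.3333)·(2.3333) + (-4.6667)·(-4.6667) + (2.3333)·(2.3333) + (0.3333)·(0.3333) + (-1.6667)·(-1.6667)) / 5 = 37.3333/5 = 7.4667
  s[U,V] = ((1.3333)·(2.8333) + (2.3333)·(3.8333) + (-4.6667)·(-0.1667) + (2.3333)·(-2.1667) + (0.3333)·(-3.1667) + (-1.6667)·(-1.1667)) / 5 = 9.3333/5 = 1.8667
  s[V,V] = ((2.8333)·(2.8333) + (3.8333)·(3.8333) + (-0.1667)·(-0.1667) + (-2.1667)·(-2.1667) + (-3.1667)·(-3.1667) + (-1.1667)·(-1.1667)) / 5 = 38.8333/5 = 7.7667
  Sample standard deviations s_i = √(s[i,i]):
  s(U) = √(7.4667) = 2.7325
  s(V) = √(7.7667) = 2.7869

Step 3 — r_{ij} = s_{ij} / (s_i · s_j):
  r[U,U] = 1 (diagonal).
  r[U,V] = 1.8667 / (2.7325 · 2.7869) = 1.8667 / 7.6152 = 0.2451
  r[V,V] = 1 (diagonal).

R is symmetric with unit diagonal. Assembling:

R = [[1, 0.2451],
 [0.2451, 1]]


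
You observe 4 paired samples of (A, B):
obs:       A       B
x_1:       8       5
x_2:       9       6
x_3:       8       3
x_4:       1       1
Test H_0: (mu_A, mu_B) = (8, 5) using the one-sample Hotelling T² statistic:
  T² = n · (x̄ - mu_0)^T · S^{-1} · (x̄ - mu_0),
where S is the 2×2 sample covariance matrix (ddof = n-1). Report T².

Step 1 — sample mean vector:
  mean(A) = (8 + 9 + 8 + 1) / 4 = 26/4 = 6.5
  mean(B) = (5 + 6 + 3 + 1) / 4 = 15/4 = 3.75
  x̄ = (6.5, 3.75),  deviation x̄ - mu_0 = (6.5, 3.75) - (8, 5) = (-1.5, -1.25).

Step 2 — sample covariance matrix, S[i,j] = (1/(n-1)) · Σ_k (x_{k,i} - mean_i) · (x_{k,j} - mean_j), divisor n-1 = 3:
  S[A,A] = ((1.5)·(1.5) + (2.5)·(2.5) + (1.5)·(1.5) + (-5.5)·(-5.5)) / 3 = 41/3 = 13.6667
  S[A,B] = ((1.5)·(1.25) + (2.5)·(2.25) + (1.5)·(-0.75) + (-5.5)·(-2.75)) / 3 = 21.5/3 = 7.1667
  S[B,B] = ((1.25)·(1.25) + (2.25)·(2.25) + (-0.75)·(-0.75) + (-2.75)·(-2.75)) / 3 = 14.75/3 = 4.9167
  S = [[13.6667, 7.1667],
 [7.1667, 4.9167]].

Step 3 — invert S. det(S) = 13.6667·4.9167 - (7.1667)² = 15.8333.
  S^{-1} = (1/det) · [[d, -b], [-b, a]] = [[0.3105, -0.4526],
 [-0.4526, 0.8632]].

Step 4 — quadratic form (x̄ - mu_0)^T · S^{-1} · (x̄ - mu_0):
  S^{-1} · (x̄ - mu_0) = (0.1, -0.4),
  (x̄ - mu_0)^T · [...] = (-1.5)·(0.1) + (-1.25)·(-0.4) = 0.35.

Step 5 — scale by n: T² = 4 · 0.35 = 1.4.

T² ≈ 1.4


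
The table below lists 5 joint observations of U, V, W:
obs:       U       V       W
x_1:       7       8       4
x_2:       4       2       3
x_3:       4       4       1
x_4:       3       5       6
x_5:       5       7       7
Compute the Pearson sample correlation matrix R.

Step 1 — column means:
  mean(U) = (7 + 4 + 4 + 3 + 5) / 5 = 23/5 = 4.6
  mean(V) = (8 + 2 + 4 + 5 + 7) / 5 = 26/5 = 5.2
  mean(W) = (4 + 3 + 1 + 6 + 7) / 5 = 21/5 = 4.2

Step 2 — sample variances and covariances s[i,j] = (1/(n-1)) · Σ_k (x_{k,i} - mean_i) · (x_{k,j} - mean_j), with n-1 = 4:
  s[U,U] = ((2.4)·(2.4) + (-0.6)·(-0.6) + (-0.6)·(-0.6) + (-1.6)·(-1.6) + (0.4)·(0.4)) / 4 = 9.2/4 = 2.3
  s[U,V] = ((2.4)·(2.8) + (-0.6)·(-3.2) + (-0.6)·(-1.2) + (-1.6)·(-0.2) + (0.4)·(1.8)) / 4 = 10.4/4 = 2.6
  s[U,W] = ((2.4)·(-0.2) + (-0.6)·(-1.2) + (-0.6)·(-3.2) + (-1.6)·(1.8) + (0.4)·(2.8)) / 4 = 0.4/4 = 0.1
  s[V,V] = ((2.8)·(2.8) + (-3.2)·(-3.2) + (-1.2)·(-1.2) + (-0.2)·(-0.2) + (1.8)·(1.8)) / 4 = 22.8/4 = 5.7
  s[V,W] = ((2.8)·(-0.2) + (-3.2)·(-1.2) + (-1.2)·(-3.2) + (-0.2)·(1.8) + (1.8)·(2.8)) / 4 = 11.8/4 = 2.95
  s[W,W] = ((-0.2)·(-0.2) + (-1.2)·(-1.2) + (-3.2)·(-3.2) + (1.8)·(1.8) + (2.8)·(2.8)) / 4 = 22.8/4 = 5.7
  Sample standard deviations s_i = √(s[i,i]):
  s(U) = √(2.3) = 1.5166
  s(V) = √(5.7) = 2.3875
  s(W) = √(5.7) = 2.3875

Step 3 — r_{ij} = s_{ij} / (s_i · s_j):
  r[U,U] = 1 (diagonal).
  r[U,V] = 2.6 / (1.5166 · 2.3875) = 2.6 / 3.6208 = 0.7181
  r[U,W] = 0.1 / (1.5166 · 2.3875) = 0.1 / 3.6208 = 0.0276
  r[V,V] = 1 (diagonal).
  r[V,W] = 2.95 / (2.3875 · 2.3875) = 2.95 / 5.7 = 0.5175
  r[W,W] = 1 (diagonal).

R is symmetric with unit diagonal. Assembling:

R = [[1, 0.7181, 0.0276],
 [0.7181, 1, 0.5175],
 [0.0276, 0.5175, 1]]


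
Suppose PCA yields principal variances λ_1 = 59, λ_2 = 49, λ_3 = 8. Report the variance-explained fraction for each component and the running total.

Step 1 — total variance = trace(Sigma) = Σ λ_i = 59 + 49 + 8 = 116.

Step 2 — fraction explained by component i = λ_i / Σ λ:
  PC1: 59/116 = 0.5086
  PC2: 49/116 = 0.4224
  PC3: 8/116 = 0.069

Step 3 — cumulative fraction after k components = (λ_1 + ... + λ_k) / Σ λ:
  k = 1: 59/116 = 0.5086
  k = 2: (59 + 49)/116 = 108/116 = 0.931
  k = 3: (59 + 49 + 8)/116 = 116/116 = 1

Summary (fraction, with percent):

explained: PC1 0.5086 (50.86%), PC2 0.4224 (42.24%), PC3 0.069 (6.9%);  cumulative: 0.5086, 0.931, 1


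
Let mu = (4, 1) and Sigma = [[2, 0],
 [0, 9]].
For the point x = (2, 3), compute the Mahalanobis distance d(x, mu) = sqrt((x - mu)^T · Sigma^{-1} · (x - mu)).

Step 1 — centre the observation: (x - mu) = (-2, 2).

Step 2 — invert Sigma. det(Sigma) = 2·9 - (0)² = 18.
  Sigma^{-1} = (1/det) · [[d, -b], [-b, a]] = [[0.5, 0],
 [0, 0.1111]].

Step 3 — form the quadratic (x - mu)^T · Sigma^{-1} · (x - mu):
  Sigma^{-1} · (x - mu) = (-1, 0.2222).
  (x - mu)^T · [Sigma^{-1} · (x - mu)] = (-2)·(-1) + (2)·(0.2222) = 2.4444.

Step 4 — take square root: d = √(2.4444) ≈ 1.5635.

d(x, mu) = √(2.4444) ≈ 1.5635


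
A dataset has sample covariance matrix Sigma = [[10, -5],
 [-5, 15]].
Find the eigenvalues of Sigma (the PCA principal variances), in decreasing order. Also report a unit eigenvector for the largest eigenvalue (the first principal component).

Step 1 — characteristic polynomial of 2×2 Sigma:
  det(Sigma - λI) = λ² - trace · λ + det = 0.
  trace = 10 + 15 = 25, det = 10·15 - (-5)² = 125.
Step 2 — discriminant:
  Δ = trace² - 4·det = 625 - 500 = 125.
Step 3 — eigenvalues:
  λ = (trace ± √Δ)/2 = (25 ± 11.1803)/2,
  λ_1 = 18.0902,  λ_2 = 6.9098.

Step 4 — unit eigenvector for λ_1: solve (Sigma - λ_1 I)v = 0. First row:
  (10 - 18.0902)·v_x + (-5)·v_y = 0, i.e. (-8.0902)·v_x + (-5)·v_y = 0,
  so v ∝ (b, λ_1 - a) = (-5, 8.0902); multiply by -1 so the first entry is positive: u = (5, -8.0902).
  ||u|| = √((5)² + (-8.0902)²) = √(90.4508) ≈ 9.5106,
  v_1 = u/||u|| ≈ (0.5257, -0.8507) (||v_1|| = 1).

λ_1 = 18.0902,  λ_2 = 6.9098;  v_1 ≈ (0.5257, -0.8507)


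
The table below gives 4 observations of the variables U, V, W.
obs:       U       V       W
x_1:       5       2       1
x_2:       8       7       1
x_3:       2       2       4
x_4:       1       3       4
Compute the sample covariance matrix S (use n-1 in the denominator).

Step 1 — column means:
  mean(U) = (5 + 8 + 2 + 1) / 4 = 16/4 = 4
  mean(V) = (2 + 7 + 2 + 3) / 4 = 14/4 = 3.5
  mean(W) = (1 + 1 + 4 + 4) / 4 = 10/4 = 2.5

Step 2 — sample covariance S[i,j] = (1/(n-1)) · Σ_k (x_{k,i} - mean_i) · (x_{k,j} - mean_j), with n-1 = 3.
  S[U,U] = ((1)·(1) + (4)·(4) + (-2)·(-2) + (-3)·(-3)) / 3 = 30/3 = 10
  S[U,V] = ((1)·(-1.5) + (4)·(3.5) + (-2)·(-1.5) + (-3)·(-0.5)) / 3 = 17/3 = 5.6667
  S[U,W] = ((1)·(-1.5) + (4)·(-1.5) + (-2)·(1.5) + (-3)·(1.5)) / 3 = -15/3 = -5
  S[V,V] = ((-1.5)·(-1.5) + (3.5)·(3.5) + (-1.5)·(-1.5) + (-0.5)·(-0.5)) / 3 = 17/3 = 5.6667
  S[V,W] = ((-1.5)·(-1.5) + (3.5)·(-1.5) + (-1.5)·(1.5) + (-0.5)·(1.5)) / 3 = -6/3 = -2
  S[W,W] = ((-1.5)·(-1.5) + (-1.5)·(-1.5) + (1.5)·(1.5) + (1.5)·(1.5)) / 3 = 9/3 = 3

S is symmetric (S[j,i] = S[i,j]). Assembling:

S = [[10, 5.6667, -5],
 [5.6667, 5.6667, -2],
 [-5, -2, 3]]


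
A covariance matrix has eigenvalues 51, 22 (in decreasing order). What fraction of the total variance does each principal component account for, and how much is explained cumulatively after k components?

Step 1 — total variance = trace(Sigma) = Σ λ_i = 51 + 22 = 73.

Step 2 — fraction explained by component i = λ_i / Σ λ:
  PC1: 51/73 = 0.6986
  PC2: 22/73 = 0.3014

Step 3 — cumulative fraction after k components = (λ_1 + ... + λ_k) / Σ λ:
  k = 1: 51/73 = 0.6986
  k = 2: (51 + 22)/73 = 73/73 = 1

Summary (fraction, with percent):

explained: PC1 0.6986 (69.86%), PC2 0.3014 (30.14%);  cumulative: 0.6986, 1


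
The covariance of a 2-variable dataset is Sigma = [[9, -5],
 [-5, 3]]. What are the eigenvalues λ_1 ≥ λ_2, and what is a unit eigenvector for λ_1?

Step 1 — characteristic polynomial of 2×2 Sigma:
  det(Sigma - λI) = λ² - trace · λ + det = 0.
  trace = 9 + 3 = 12, det = 9·3 - (-5)² = 2.
Step 2 — discriminant:
  Δ = trace² - 4·det = 144 - 8 = 136.
Step 3 — eigenvalues:
  λ = (trace ± √Δ)/2 = (12 ± 11.6619)/2,
  λ_1 = 11.831,  λ_2 = 0.169.

Step 4 — unit eigenvector for λ_1: solve (Sigma - λ_1 I)v = 0. First row:
  (9 - 11.831)·v_x + (-5)·v_y = 0, i.e. (-2.831)·v_x + (-5)·v_y = 0,
  so v ∝ (b, λ_1 - a) = (-5, 2.831); multiply by -1 so the first entry is positive: u = (5, -2.831).
  ||u|| = √((5)² + (-2.831)²) = √(33.0143) ≈ 5.7458,
  v_1 = u/||u|| ≈ (0.8702, -0.4927) (||v_1|| = 1).

λ_1 = 11.831,  λ_2 = 0.169;  v_1 ≈ (0.8702, -0.4927)


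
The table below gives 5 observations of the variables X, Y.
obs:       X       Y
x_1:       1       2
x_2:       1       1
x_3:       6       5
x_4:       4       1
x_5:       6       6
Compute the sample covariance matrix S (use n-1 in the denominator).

Step 1 — column means:
  mean(X) = (1 + 1 + 6 + 4 + 6) / 5 = 18/5 = 3.6
  mean(Y) = (2 + 1 + 5 + 1 + 6) / 5 = 15/5 = 3

Step 2 — sample covariance S[i,j] = (1/(n-1)) · Σ_k (x_{k,i} - mean_i) · (x_{k,j} - mean_j), with n-1 = 4.
  S[X,X] = ((-2.6)·(-2.6) + (-2.6)·(-2.6) + (2.4)·(2.4) + (0.4)·(0.4) + (2.4)·(2.4)) / 4 = 25.2/4 = 6.3
  S[X,Y] = ((-2.6)·(-1) + (-2.6)·(-2) + (2.4)·(2) + (0.4)·(-2) + (2.4)·(3)) / 4 = 19/4 = 4.75
  S[Y,Y] = ((-1)·(-1) + (-2)·(-2) + (2)·(2) + (-2)·(-2) + (3)·(3)) / 4 = 22/4 = 5.5

S is symmetric (S[j,i] = S[i,j]). Assembling:

S = [[6.3, 4.75],
 [4.75, 5.5]]


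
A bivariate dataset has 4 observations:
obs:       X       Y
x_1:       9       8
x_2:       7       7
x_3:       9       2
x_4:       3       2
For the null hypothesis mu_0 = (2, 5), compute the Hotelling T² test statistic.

Step 1 — sample mean vector:
  mean(X) = (9 + 7 + 9 + 3) / 4 = 28/4 = 7
  mean(Y) = (8 + 7 + 2 + 2) / 4 = 19/4 = 4.75
  x̄ = (7, 4.75),  deviation x̄ - mu_0 = (7, 4.75) - (2, 5) = (5, -0.25).

Step 2 — sample covariance matrix, S[i,j] = (1/(n-1)) · Σ_k (x_{k,i} - mean_i) · (x_{k,j} - mean_j), divisor n-1 = 3:
  S[X,X] = ((2)·(2) + (0)·(0) + (2)·(2) + (-4)·(-4)) / 3 = 24/3 = 8
  S[X,Y] = ((2)·(3.25) + (0)·(2.25) + (2)·(-2.75) + (-4)·(-2.75)) / 3 = 12/3 = 4
  S[Y,Y] = ((3.25)·(3.25) + (2.25)·(2.25) + (-2.75)·(-2.75) + (-2.75)·(-2.75)) / 3 = 30.75/3 = 10.25
  S = [[8, 4],
 [4, 10.25]].

Step 3 — invert S. det(S) = 8·10.25 - (4)² = 66.
  S^{-1} = (1/det) · [[d, -b], [-b, a]] = [[0.1553, -0.0606],
 [-0.0606, 0.1212]].

Step 4 — quadratic form (x̄ - mu_0)^T · S^{-1} · (x̄ - mu_0):
  S^{-1} · (x̄ - mu_0) = (0.7917, -0.3333),
  (x̄ - mu_0)^T · [...] = (5)·(0.7917) + (-0.25)·(-0.3333) = 4.0417.

Step 5 — scale by n: T² = 4 · 4.0417 = 16.1667.

T² ≈ 16.1667


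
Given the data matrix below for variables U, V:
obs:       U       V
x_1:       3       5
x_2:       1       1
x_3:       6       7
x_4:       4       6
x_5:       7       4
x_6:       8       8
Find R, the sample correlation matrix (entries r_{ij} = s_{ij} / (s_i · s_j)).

Step 1 — column means:
  mean(U) = (3 + 1 + 6 + 4 + 7 + 8) / 6 = 29/6 = 4.8333
  mean(V) = (5 + 1 + 7 + 6 + 4 + 8) / 6 = 31/6 = 5.1667

Step 2 — sample variances and covariances s[i,j] = (1/(n-1)) · Σ_k (x_{k,i} - mean_i) · (x_{k,j} - mean_j), with n-1 = 5:
  s[U,U] = ((-1.8333)·(-1.8333) + (-3.8333)·(-3.8333) + (1.1667)·(1.1667) + (-0.8333)·(-0.8333) + (2.1667)·(2.1667) + (3.1667)·(3.1667)) / 5 = 34.8333/5 = 6.9667
  s[U,V] = ((-1.8333)·(-0.1667) + (-3.8333)·(-4.1667) + (1.1667)·(1.8333) + (-0.8333)·(0.8333) + (2.1667)·(-1.1667) + (3.1667)·(2.8333)) / 5 = 24.1667/5 = 4.8333
  s[V,V] = ((-0.1667)·(-0.1667) + (-4.1667)·(-4.1667) + (1.8333)·(1.8333) + (0.8333)·(0.8333) + (-1.1667)·(-1.1667) + (2.8333)·(2.8333)) / 5 = 30.8333/5 = 6.1667
  Sample standard deviations s_i = √(s[i,i]):
  s(U) = √(6.9667) = 2.6394
  s(V) = √(6.1667) = 2.4833

Step 3 — r_{ij} = s_{ij} / (s_i · s_j):
  r[U,U] = 1 (diagonal).
  r[U,V] = 4.8333 / (2.6394 · 2.4833) = 4.8333 / 6.5545 = 0.7374
  r[V,V] = 1 (diagonal).

R is symmetric with unit diagonal. Assembling:

R = [[1, 0.7374],
 [0.7374, 1]]


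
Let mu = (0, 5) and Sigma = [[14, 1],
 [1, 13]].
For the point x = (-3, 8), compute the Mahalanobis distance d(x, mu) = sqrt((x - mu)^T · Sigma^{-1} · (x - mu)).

Step 1 — centre the observation: (x - mu) = (-3, 3).

Step 2 — invert Sigma. det(Sigma) = 14·13 - (1)² = 181.
  Sigma^{-1} = (1/det) · [[d, -b], [-b, a]] = [[0.0718, -0.0055],
 [-0.0055, 0.0773]].

Step 3 — form the quadratic (x - mu)^T · Sigma^{-1} · (x - mu):
  Sigma^{-1} · (x - mu) = (-0.232, 0.2486).
  (x - mu)^T · [Sigma^{-1} · (x - mu)] = (-3)·(-0.232) + (3)·(0.2486) = 1.442.

Step 4 — take square root: d = √(1.442) ≈ 1.2008.

d(x, mu) = √(1.442) ≈ 1.2008


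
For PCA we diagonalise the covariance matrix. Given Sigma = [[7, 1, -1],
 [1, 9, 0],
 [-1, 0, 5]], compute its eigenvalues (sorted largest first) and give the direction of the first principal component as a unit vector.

Step 1 — characteristic polynomial p(λ) = det(λI - Sigma) = λ³ - tr·λ² + c_1·λ - det, where tr = trace, c_1 = sum of the principal 2×2 minors, det = det(Sigma):
  tr = 7 + 9 + 5 = 21,
  c_1 = (7·9 - (1)²) + (7·5 - (-1)²) + (9·5 - (0)²) = 62 + 34 + 45 = 141,
  det = 7·(9·5 - (0)²) - (1)·((1)·5 - (0)·(-1)) + (-1)·((1)·(0) - 9·(-1)) = 7·(45) - (1)·(5) + (-1)·(9) = 301.
  So p(λ) = λ³ - 21λ² + 141λ - 301.
Step 2 — look for an integer root (rational root theorem: any rational root is an integer divisor of 301). Testing λ = 7:
  p(7) = 343 - 1029 + 987 - 301 = 0  ✓
  Dividing out (λ - 7): p(λ) = (λ - 7)(λ² - 14λ + 43).
Step 3 — remaining eigenvalues from the quadratic λ² - 14λ + 43 = 0:
  Δ = 14² - 4·43 = 196 - 172 = 24,  λ = (14 ± √24)/2 = (14 ± 4.899)/2 ≈ 9.4495 or 4.5505.
  Sorted: λ_1 = 9.4495,  λ_2 = 7,  λ_3 = 4.5505  (check: sum = 21 = tr ✓).

Step 4 — unit eigenvector for λ_1 ≈ 9.4495: v spans the null space of (Sigma - λ_1 I), whose rows are
  r_1 = (-2.4495, 1, -1),  r_2 = (1, -0.4495, 0),  r_3 = (-1, 0, -4.4495).
  v is orthogonal to every row, so take v ∝ r_1 × r_2 = ((1)·(0) - (-1)·(-0.4495), (-1)·(1) - (-2.4495)·(0), (-2.4495)·(-0.4495) - (1)·(1)) ≈ (-0.4495, -1, 0.101).
  Rescale (multiply by -1 so the first nonzero entry is positive): u = (0.4495, 1, -0.101).
  ||u|| = √((0.4495)² + (1)² + (-0.101)²) = √(1.2122) ≈ 1.101,  v_1 = u/||u|| ≈ (0.4082, 0.9082, -0.0918) (||v_1|| = 1).

λ_1 = 9.4495,  λ_2 = 7,  λ_3 = 4.5505;  v_1 ≈ (0.4082, 0.9082, -0.0918)


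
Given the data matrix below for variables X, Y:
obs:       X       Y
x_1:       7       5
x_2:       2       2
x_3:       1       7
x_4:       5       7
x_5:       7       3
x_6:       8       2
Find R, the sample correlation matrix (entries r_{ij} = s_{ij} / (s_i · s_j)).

Step 1 — column means:
  mean(X) = (7 + 2 + 1 + 5 + 7 + 8) / 6 = 30/6 = 5
  mean(Y) = (5 + 2 + 7 + 7 + 3 + 2) / 6 = 26/6 = 4.3333

Step 2 — sample variances and covariances s[i,j] = (1/(n-1)) · Σ_k (x_{k,i} - mean_i) · (x_{k,j} - mean_j), with n-1 = 5:
  s[X,X] = ((2)·(2) + (-3)·(-3) + (-4)·(-4) + (0)·(0) + (2)·(2) + (3)·(3)) / 5 = 42/5 = 8.4
  s[X,Y] = ((2)·(0.6667) + (-3)·(-2.3333) + (-4)·(2.6667) + (0)·(2.6667) + (2)·(-1.3333) + (3)·(-2.3333)) / 5 = -12/5 = -2.4
  s[Y,Y] = ((0.6667)·(0.6667) + (-2.3333)·(-2.3333) + (2.6667)·(2.6667) + (2.6667)·(2.6667) + (-1.3333)·(-1.3333) + (-2.3333)·(-2.3333)) / 5 = 27.3333/5 = 5.4667
  Sample standard deviations s_i = √(s[i,i]):
  s(X) = √(8.4) = 2.8983
  s(Y) = √(5.4667) = 2.3381

Step 3 — r_{ij} = s_{ij} / (s_i · s_j):
  r[X,X] = 1 (diagonal).
  r[X,Y] = -2.4 / (2.8983 · 2.3381) = -2.4 / 6.7764 = -0.3542
  r[Y,Y] = 1 (diagonal).

R is symmetric with unit diagonal. Assembling:

R = [[1, -0.3542],
 [-0.3542, 1]]


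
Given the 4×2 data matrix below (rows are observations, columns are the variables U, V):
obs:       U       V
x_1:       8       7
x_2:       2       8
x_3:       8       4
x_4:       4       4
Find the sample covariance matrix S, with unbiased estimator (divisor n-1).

Step 1 — column means:
  mean(U) = (8 + 2 + 8 + 4) / 4 = 22/4 = 5.5
  mean(V) = (7 + 8 + 4 + 4) / 4 = 23/4 = 5.75

Step 2 — sample covariance S[i,j] = (1/(n-1)) · Σ_k (x_{k,i} - mean_i) · (x_{k,j} - mean_j), with n-1 = 3.
  S[U,U] = ((2.5)·(2.5) + (-3.5)·(-3.5) + (2.5)·(2.5) + (-1.5)·(-1.5)) / 3 = 27/3 = 9
  S[U,V] = ((2.5)·(1.25) + (-3.5)·(2.25) + (2.5)·(-1.75) + (-1.5)·(-1.75)) / 3 = -6.5/3 = -2.1667
  S[V,V] = ((1.25)·(1.25) + (2.25)·(2.25) + (-1.75)·(-1.75) + (-1.75)·(-1.75)) / 3 = 12.75/3 = 4.25

S is symmetric (S[j,i] = S[i,j]). Assembling:

S = [[9, -2.1667],
 [-2.1667, 4.25]]


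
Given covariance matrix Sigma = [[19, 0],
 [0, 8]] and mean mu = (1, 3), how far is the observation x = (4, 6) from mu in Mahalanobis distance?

Step 1 — centre the observation: (x - mu) = (3, 3).

Step 2 — invert Sigma. det(Sigma) = 19·8 - (0)² = 152.
  Sigma^{-1} = (1/det) · [[d, -b], [-b, a]] = [[0.0526, 0],
 [0, 0.125]].

Step 3 — form the quadratic (x - mu)^T · Sigma^{-1} · (x - mu):
  Sigma^{-1} · (x - mu) = (0.1579, 0.375).
  (x - mu)^T · [Sigma^{-1} · (x - mu)] = (3)·(0.1579) + (3)·(0.375) = 1.5987.

Step 4 — take square root: d = √(1.5987) ≈ 1.2644.

d(x, mu) = √(1.5987) ≈ 1.2644


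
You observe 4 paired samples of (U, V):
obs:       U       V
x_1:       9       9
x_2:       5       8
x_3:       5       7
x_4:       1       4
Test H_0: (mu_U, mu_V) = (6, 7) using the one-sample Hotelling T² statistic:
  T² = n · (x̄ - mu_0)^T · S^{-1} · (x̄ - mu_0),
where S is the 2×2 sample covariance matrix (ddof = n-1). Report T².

Step 1 — sample mean vector:
  mean(U) = (9 + 5 + 5 + 1) / 4 = 20/4 = 5
  mean(V) = (9 + 8 + 7 + 4) / 4 = 28/4 = 7
  x̄ = (5, 7),  deviation x̄ - mu_0 = (5, 7) - (6, 7) = (-1, 0).

Step 2 — sample covariance matrix, S[i,j] = (1/(n-1)) · Σ_k (x_{k,i} - mean_i) · (x_{k,j} - mean_j), divisor n-1 = 3:
  S[U,U] = ((4)·(4) + (0)·(0) + (0)·(0) + (-4)·(-4)) / 3 = 32/3 = 10.6667
  S[U,V] = ((4)·(2) + (0)·(1) + (0)·(0) + (-4)·(-3)) / 3 = 20/3 = 6.6667
  S[V,V] = ((2)·(2) + (1)·(1) + (0)·(0) + (-3)·(-3)) / 3 = 14/3 = 4.6667
  S = [[10.6667, 6.6667],
 [6.6667, 4.6667]].

Step 3 — invert S. det(S) = 10.6667·4.6667 - (6.6667)² = 5.3333.
  S^{-1} = (1/det) · [[d, -b], [-b, a]] = [[0.875, -1.25],
 [-1.25, 2]].

Step 4 — quadratic form (x̄ - mu_0)^T · S^{-1} · (x̄ - mu_0):
  S^{-1} · (x̄ - mu_0) = (-0.875, 1.25),
  (x̄ - mu_0)^T · [...] = (-1)·(-0.875) + (0)·(1.25) = 0.875.

Step 5 — scale by n: T² = 4 · 0.875 = 3.5.

T² ≈ 3.5


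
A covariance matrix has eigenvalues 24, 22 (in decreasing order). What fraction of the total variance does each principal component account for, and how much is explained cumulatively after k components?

Step 1 — total variance = trace(Sigma) = Σ λ_i = 24 + 22 = 46.

Step 2 — fraction explained by component i = λ_i / Σ λ:
  PC1: 24/46 = 0.5217
  PC2: 22/46 = 0.4783

Step 3 — cumulative fraction after k components = (λ_1 + ... + λ_k) / Σ λ:
  k = 1: 24/46 = 0.5217
  k = 2: (24 + 22)/46 = 46/46 = 1

Summary (fraction, with percent):

explained: PC1 0.5217 (52.17%), PC2 0.4783 (47.83%);  cumulative: 0.5217, 1


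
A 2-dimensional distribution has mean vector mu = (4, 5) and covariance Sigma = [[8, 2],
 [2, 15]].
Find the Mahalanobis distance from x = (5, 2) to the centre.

Step 1 — centre the observation: (x - mu) = (1, -3).

Step 2 — invert Sigma. det(Sigma) = 8·15 - (2)² = 116.
  Sigma^{-1} = (1/det) · [[d, -b], [-b, a]] = [[0.1293, -0.0172],
 [-0.0172, 0.069]].

Step 3 — form the quadratic (x - mu)^T · Sigma^{-1} · (x - mu):
  Sigma^{-1} · (x - mu) = (0.181, -0.2241).
  (x - mu)^T · [Sigma^{-1} · (x - mu)] = (1)·(0.181) + (-3)·(-0.2241) = 0.8534.

Step 4 — take square root: d = √(0.8534) ≈ 0.9238.

d(x, mu) = √(0.8534) ≈ 0.9238


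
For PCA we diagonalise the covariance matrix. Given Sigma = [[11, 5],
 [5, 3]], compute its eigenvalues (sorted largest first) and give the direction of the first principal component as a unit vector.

Step 1 — characteristic polynomial of 2×2 Sigma:
  det(Sigma - λI) = λ² - trace · λ + det = 0.
  trace = 11 + 3 = 14, det = 11·3 - (5)² = 8.
Step 2 — discriminant:
  Δ = trace² - 4·det = 196 - 32 = 164.
Step 3 — eigenvalues:
  λ = (trace ± √Δ)/2 = (14 ± 12.8062)/2,
  λ_1 = 13.4031,  λ_2 = 0.5969.

Step 4 — unit eigenvector for λ_1: solve (Sigma - λ_1 I)v = 0. First row:
  (11 - 13.4031)·v_x + (5)·v_y = 0, i.e. (-2.4031)·v_x + (5)·v_y = 0,
  so v ∝ (b, λ_1 - a) = (5, 2.4031) = u.
  ||u|| = √((5)² + (2.4031)²) = √(30.775) ≈ 5.5475,
  v_1 = u/||u|| ≈ (0.9013, 0.4332) (||v_1|| = 1).

λ_1 = 13.4031,  λ_2 = 0.5969;  v_1 ≈ (0.9013, 0.4332)


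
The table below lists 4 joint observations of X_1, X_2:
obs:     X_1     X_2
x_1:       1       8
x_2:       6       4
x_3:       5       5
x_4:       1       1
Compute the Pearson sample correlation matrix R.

Step 1 — column means:
  mean(X_1) = (1 + 6 + 5 + 1) / 4 = 13/4 = 3.25
  mean(X_2) = (8 + 4 + 5 + 1) / 4 = 18/4 = 4.5

Step 2 — sample variances and covariances s[i,j] = (1/(n-1)) · Σ_k (x_{k,i} - mean_i) · (x_{k,j} - mean_j), with n-1 = 3:
  s[X_1,X_1] = ((-2.25)·(-2.25) + (2.75)·(2.75) + (1.75)·(1.75) + (-2.25)·(-2.25)) / 3 = 20.75/3 = 6.9167
  s[X_1,X_2] = ((-2.25)·(3.5) + (2.75)·(-0.5) + (1.75)·(0.5) + (-2.25)·(-3.5)) / 3 = -0.5/3 = -0.1667
  s[X_2,X_2] = ((3.5)·(3.5) + (-0.5)·(-0.5) + (0.5)·(0.5) + (-3.5)·(-3.5)) / 3 = 25/3 = 8.3333
  Sample standard deviations s_i = √(s[i,i]):
  s(X_1) = √(6.9167) = 2.63
  s(X_2) = √(8.3333) = 2.8868

Step 3 — r_{ij} = s_{ij} / (s_i · s_j):
  r[X_1,X_1] = 1 (diagonal).
  r[X_1,X_2] = -0.1667 / (2.63 · 2.8868) = -0.1667 / 7.592 = -0.022
  r[X_2,X_2] = 1 (diagonal).

R is symmetric with unit diagonal. Assembling:

R = [[1, -0.022],
 [-0.022, 1]]


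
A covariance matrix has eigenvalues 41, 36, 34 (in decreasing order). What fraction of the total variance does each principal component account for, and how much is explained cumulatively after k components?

Step 1 — total variance = trace(Sigma) = Σ λ_i = 41 + 36 + 34 = 111.

Step 2 — fraction explained by component i = λ_i / Σ λ:
  PC1: 41/111 = 0.3694
  PC2: 36/111 = 0.3243
  PC3: 34/111 = 0.3063

Step 3 — cumulative fraction after k components = (λ_1 + ... + λ_k) / Σ λ:
  k = 1: 41/111 = 0.3694
  k = 2: (41 + 36)/111 = 77/111 = 0.6937
  k = 3: (41 + 36 + 34)/111 = 111/111 = 1

Summary (fraction, with percent):

explained: PC1 0.3694 (36.94%), PC2 0.3243 (32.43%), PC3 0.3063 (30.63%);  cumulative: 0.3694, 0.6937, 1


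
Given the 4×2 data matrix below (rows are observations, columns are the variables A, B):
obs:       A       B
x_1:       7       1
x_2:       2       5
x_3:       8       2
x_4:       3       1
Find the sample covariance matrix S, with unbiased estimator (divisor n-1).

Step 1 — column means:
  mean(A) = (7 + 2 + 8 + 3) / 4 = 20/4 = 5
  mean(B) = (1 + 5 + 2 + 1) / 4 = 9/4 = 2.25

Step 2 — sample covariance S[i,j] = (1/(n-1)) · Σ_k (x_{k,i} - mean_i) · (x_{k,j} - mean_j), with n-1 = 3.
  S[A,A] = ((2)·(2) + (-3)·(-3) + (3)·(3) + (-2)·(-2)) / 3 = 26/3 = 8.6667
  S[A,B] = ((2)·(-1.25) + (-3)·(2.75) + (3)·(-0.25) + (-2)·(-1.25)) / 3 = -9/3 = -3
  S[B,B] = ((-1.25)·(-1.25) + (2.75)·(2.75) + (-0.25)·(-0.25) + (-1.25)·(-1.25)) / 3 = 10.75/3 = 3.5833

S is symmetric (S[j,i] = S[i,j]). Assembling:

S = [[8.6667, -3],
 [-3, 3.5833]]


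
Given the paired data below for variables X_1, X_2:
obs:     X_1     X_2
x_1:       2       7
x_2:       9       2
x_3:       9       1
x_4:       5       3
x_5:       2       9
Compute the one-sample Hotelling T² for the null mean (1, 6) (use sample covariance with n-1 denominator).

Step 1 — sample mean vector:
  mean(X_1) = (2 + 9 + 9 + 5 + 2) / 5 = 27/5 = 5.4
  mean(X_2) = (7 + 2 + 1 + 3 + 9) / 5 = 22/5 = 4.4
  x̄ = (5.4, 4.4),  deviation x̄ - mu_0 = (5.4, 4.4) - (1, 6) = (4.4, -1.6).

Step 2 — sample covariance matrix, S[i,j] = (1/(n-1)) · Σ_k (x_{k,i} - mean_i) · (x_{k,j} - mean_j), divisor n-1 = 4:
  S[X_1,X_1] = ((-3.4)·(-3.4) + (3.6)·(3.6) + (3.6)·(3.6) + (-0.4)·(-0.4) + (-3.4)·(-3.4)) / 4 = 49.2/4 = 12.3
  S[X_1,X_2] = ((-3.4)·(2.6) + (3.6)·(-2.4) + (3.6)·(-3.4) + (-0.4)·(-1.4) + (-3.4)·(4.6)) / 4 = -44.8/4 = -11.2
  S[X_2,X_2] = ((2.6)·(2.6) + (-2.4)·(-2.4) + (-3.4)·(-3.4) + (-1.4)·(-1.4) + (4.6)·(4.6)) / 4 = 47.2/4 = 11.8
  S = [[12.3, -11.2],
 [-11.2, 11.8]].

Step 3 — invert S. det(S) = 12.3·11.8 - (-11.2)² = 19.7.
  S^{-1} = (1/det) · [[d, -b], [-b, a]] = [[0.599, 0.5685],
 [0.5685, 0.6244]].

Step 4 — quadratic form (x̄ - mu_0)^T · S^{-1} · (x̄ - mu_0):
  S^{-1} · (x̄ - mu_0) = (1.7259, 1.5025),
  (x̄ - mu_0)^T · [...] = (4.4)·(1.7259) + (-1.6)·(1.5025) = 5.1898.

Step 5 — scale by n: T² = 5 · 5.1898 = 25.9492.

T² ≈ 25.9492


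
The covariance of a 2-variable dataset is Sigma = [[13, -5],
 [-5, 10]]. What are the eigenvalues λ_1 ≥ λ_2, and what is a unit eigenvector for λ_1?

Step 1 — characteristic polynomial of 2×2 Sigma:
  det(Sigma - λI) = λ² - trace · λ + det = 0.
  trace = 13 + 10 = 23, det = 13·10 - (-5)² = 105.
Step 2 — discriminant:
  Δ = trace² - 4·det = 529 - 420 = 109.
Step 3 — eigenvalues:
  λ = (trace ± √Δ)/2 = (23 ± 10.4403)/2,
  λ_1 = 16.7202,  λ_2 = 6.2798.

Step 4 — unit eigenvector for λ_1: solve (Sigma - λ_1 I)v = 0. First row:
  (13 - 16.7202)·v_x + (-5)·v_y = 0, i.e. (-3.7202)·v_x + (-5)·v_y = 0,
  so v ∝ (b, λ_1 - a) = (-5, 3.7202); multiply by -1 so the first entry is positive: u = (5, -3.7202).
  ||u|| = √((5)² + (-3.7202)²) = √(38.8395) ≈ 6.2321,
  v_1 = u/||u|| ≈ (0.8023, -0.5969) (||v_1|| = 1).

λ_1 = 16.7202,  λ_2 = 6.2798;  v_1 ≈ (0.8023, -0.5969)


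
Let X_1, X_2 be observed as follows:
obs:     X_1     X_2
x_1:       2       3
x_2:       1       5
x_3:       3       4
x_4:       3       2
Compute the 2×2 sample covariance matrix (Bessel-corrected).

Step 1 — column means:
  mean(X_1) = (2 + 1 + 3 + 3) / 4 = 9/4 = 2.25
  mean(X_2) = (3 + 5 + 4 + 2) / 4 = 14/4 = 3.5

Step 2 — sample covariance S[i,j] = (1/(n-1)) · Σ_k (x_{k,i} - mean_i) · (x_{k,j} - mean_j), with n-1 = 3.
  S[X_1,X_1] = ((-0.25)·(-0.25) + (-1.25)·(-1.25) + (0.75)·(0.75) + (0.75)·(0.75)) / 3 = 2.75/3 = 0.9167
  S[X_1,X_2] = ((-0.25)·(-0.5) + (-1.25)·(1.5) + (0.75)·(0.5) + (0.75)·(-1.5)) / 3 = -2.5/3 = -0.8333
  S[X_2,X_2] = ((-0.5)·(-0.5) + (1.5)·(1.5) + (0.5)·(0.5) + (-1.5)·(-1.5)) / 3 = 5/3 = 1.6667

S is symmetric (S[j,i] = S[i,j]). Assembling:

S = [[0.9167, -0.8333],
 [-0.8333, 1.6667]]


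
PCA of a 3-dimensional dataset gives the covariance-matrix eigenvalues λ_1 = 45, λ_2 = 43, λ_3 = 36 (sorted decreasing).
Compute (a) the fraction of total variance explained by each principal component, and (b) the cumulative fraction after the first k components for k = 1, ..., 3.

Step 1 — total variance = trace(Sigma) = Σ λ_i = 45 + 43 + 36 = 124.

Step 2 — fraction explained by component i = λ_i / Σ λ:
  PC1: 45/124 = 0.3629
  PC2: 43/124 = 0.3468
  PC3: 36/124 = 0.2903

Step 3 — cumulative fraction after k components = (λ_1 + ... + λ_k) / Σ λ:
  k = 1: 45/124 = 0.3629
  k = 2: (45 + 43)/124 = 88/124 = 0.7097
  k = 3: (45 + 43 + 36)/124 = 124/124 = 1

Summary (fraction, with percent):

explained: PC1 0.3629 (36.29%), PC2 0.3468 (34.68%), PC3 0.2903 (29.03%);  cumulative: 0.3629, 0.7097, 1


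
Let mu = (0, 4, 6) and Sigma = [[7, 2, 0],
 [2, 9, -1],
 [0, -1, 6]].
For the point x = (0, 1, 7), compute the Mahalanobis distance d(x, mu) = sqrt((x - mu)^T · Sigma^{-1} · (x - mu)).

Step 1 — centre the observation: (x - mu) = (0, -3, 1).

Step 2 — invert Sigma (cofactor / det for 3×3, or solve directly):
  Sigma^{-1} = [[0.1527, -0.0346, -0.0058],
 [-0.0346, 0.121, 0.0202],
 [-0.0058, 0.0202, 0.17]].

Step 3 — form the quadratic (x - mu)^T · Sigma^{-1} · (x - mu):
  Sigma^{-1} · (x - mu) = (0.098, -0.3429, 0.1095).
  (x - mu)^T · [Sigma^{-1} · (x - mu)] = (0)·(0.098) + (-3)·(-0.3429) + (1)·(0.1095) = 1.1383.

Step 4 — take square root: d = √(1.1383) ≈ 1.0669.

d(x, mu) = √(1.1383) ≈ 1.0669


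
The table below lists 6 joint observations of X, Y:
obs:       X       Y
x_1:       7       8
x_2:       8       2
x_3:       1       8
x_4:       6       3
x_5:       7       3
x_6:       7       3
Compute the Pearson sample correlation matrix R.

Step 1 — column means:
  mean(X) = (7 + 8 + 1 + 6 + 7 + 7) / 6 = 36/6 = 6
  mean(Y) = (8 + 2 + 8 + 3 + 3 + 3) / 6 = 27/6 = 4.5

Step 2 — sample variances and covariances s[i,j] = (1/(n-1)) · Σ_k (x_{k,i} - mean_i) · (x_{k,j} - mean_j), with n-1 = 5:
  s[X,X] = ((1)·(1) + (2)·(2) + (-5)·(-5) + (0)·(0) + (1)·(1) + (1)·(1)) / 5 = 32/5 = 6.4
  s[X,Y] = ((1)·(3.5) + (2)·(-2.5) + (-5)·(3.5) + (0)·(-1.5) + (1)·(-1.5) + (1)·(-1.5)) / 5 = -22/5 = -4.4
  s[Y,Y] = ((3.5)·(3.5) + (-2.5)·(-2.5) + (3.5)·(3.5) + (-1.5)·(-1.5) + (-1.5)·(-1.5) + (-1.5)·(-1.5)) / 5 = 37.5/5 = 7.5
  Sample standard deviations s_i = √(s[i,i]):
  s(X) = √(6.4) = 2.5298
  s(Y) = √(7.5) = 2.7386

Step 3 — r_{ij} = s_{ij} / (s_i · s_j):
  r[X,X] = 1 (diagonal).
  r[X,Y] = -4.4 / (2.5298 · 2.7386) = -4.4 / 6.9282 = -0.6351
  r[Y,Y] = 1 (diagonal).

R is symmetric with unit diagonal. Assembling:

R = [[1, -0.6351],
 [-0.6351, 1]]


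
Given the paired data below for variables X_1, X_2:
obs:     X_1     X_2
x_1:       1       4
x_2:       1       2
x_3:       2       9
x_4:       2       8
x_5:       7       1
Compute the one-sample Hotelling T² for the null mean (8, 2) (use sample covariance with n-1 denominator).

Step 1 — sample mean vector:
  mean(X_1) = (1 + 1 + 2 + 2 + 7) / 5 = 13/5 = 2.6
  mean(X_2) = (4 + 2 + 9 + 8 + 1) / 5 = 24/5 = 4.8
  x̄ = (2.6, 4.8),  deviation x̄ - mu_0 = (2.6, 4.8) - (8, 2) = (-5.4, 2.8).

Step 2 — sample covariance matrix, S[i,j] = (1/(n-1)) · Σ_k (x_{k,i} - mean_i) · (x_{k,j} - mean_j), divisor n-1 = 4:
  S[X_1,X_1] = ((-1.6)·(-1.6) + (-1.6)·(-1.6) + (-0.6)·(-0.6) + (-0.6)·(-0.6) + (4.4)·(4.4)) / 4 = 25.2/4 = 6.3
  S[X_1,X_2] = ((-1.6)·(-0.8) + (-1.6)·(-2.8) + (-0.6)·(4.2) + (-0.6)·(3.2) + (4.4)·(-3.8)) / 4 = -15.4/4 = -3.85
  S[X_2,X_2] = ((-0.8)·(-0.8) + (-2.8)·(-2.8) + (4.2)·(4.2) + (3.2)·(3.2) + (-3.8)·(-3.8)) / 4 = 50.8/4 = 12.7
  S = [[6.3, -3.85],
 [-3.85, 12.7]].

Step 3 — invert S. det(S) = 6.3·12.7 - (-3.85)² = 65.1875.
  S^{-1} = (1/det) · [[d, -b], [-b, a]] = [[0.1948, 0.0591],
 [0.0591, 0.0966]].

Step 4 — quadratic form (x̄ - mu_0)^T · S^{-1} · (x̄ - mu_0):
  S^{-1} · (x̄ - mu_0) = (-0.8867, -0.0483),
  (x̄ - mu_0)^T · [...] = (-5.4)·(-0.8867) + (2.8)·(-0.0483) = 4.6527.

Step 5 — scale by n: T² = 5 · 4.6527 = 23.2637.

T² ≈ 23.2637


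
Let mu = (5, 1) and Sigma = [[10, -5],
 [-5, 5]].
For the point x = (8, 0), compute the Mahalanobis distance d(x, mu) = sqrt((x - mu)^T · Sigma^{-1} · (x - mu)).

Step 1 — centre the observation: (x - mu) = (3, -1).

Step 2 — invert Sigma. det(Sigma) = 10·5 - (-5)² = 25.
  Sigma^{-1} = (1/det) · [[d, -b], [-b, a]] = [[0.2, 0.2],
 [0.2, 0.4]].

Step 3 — form the quadratic (x - mu)^T · Sigma^{-1} · (x - mu):
  Sigma^{-1} · (x - mu) = (0.4, 0.2).
  (x - mu)^T · [Sigma^{-1} · (x - mu)] = (3)·(0.4) + (-1)·(0.2) = 1.

Step 4 — take square root: d = √(1) ≈ 1.

d(x, mu) = √(1) ≈ 1


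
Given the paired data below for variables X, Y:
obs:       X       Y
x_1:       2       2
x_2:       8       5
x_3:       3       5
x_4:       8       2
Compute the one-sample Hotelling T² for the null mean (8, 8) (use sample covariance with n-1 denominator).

Step 1 — sample mean vector:
  mean(X) = (2 + 8 + 3 + 8) / 4 = 21/4 = 5.25
  mean(Y) = (2 + 5 + 5 + 2) / 4 = 14/4 = 3.5
  x̄ = (5.25, 3.5),  deviation x̄ - mu_0 = (5.25, 3.5) - (8, 8) = (-2.75, -4.5).

Step 2 — sample covariance matrix, S[i,j] = (1/(n-1)) · Σ_k (x_{k,i} - mean_i) · (x_{k,j} - mean_j), divisor n-1 = 3:
  S[X,X] = ((-3.25)·(-3.25) + (2.75)·(2.75) + (-2.25)·(-2.25) + (2.75)·(2.75)) / 3 = 30.75/3 = 10.25
  S[X,Y] = ((-3.25)·(-1.5) + (2.75)·(1.5) + (-2.25)·(1.5) + (2.75)·(-1.5)) / 3 = 1.5/3 = 0.5
  S[Y,Y] = ((-1.5)·(-1.5) + (1.5)·(1.5) + (1.5)·(1.5) + (-1.5)·(-1.5)) / 3 = 9/3 = 3
  S = [[10.25, 0.5],
 [0.5, 3]].

Step 3 — invert S. det(S) = 10.25·3 - (0.5)² = 30.5.
  S^{-1} = (1/det) · [[d, -b], [-b, a]] = [[0.0984, -0.0164],
 [-0.0164, 0.3361]].

Step 4 — quadratic form (x̄ - mu_0)^T · S^{-1} · (x̄ - mu_0):
  S^{-1} · (x̄ - mu_0) = (-0.1967, -1.4672),
  (x̄ - mu_0)^T · [...] = (-2.75)·(-0.1967) + (-4.5)·(-1.4672) = 7.1434.

Step 5 — scale by n: T² = 4 · 7.1434 = 28.5738.

T² ≈ 28.5738


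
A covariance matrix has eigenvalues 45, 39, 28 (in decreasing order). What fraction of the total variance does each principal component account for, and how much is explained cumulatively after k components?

Step 1 — total variance = trace(Sigma) = Σ λ_i = 45 + 39 + 28 = 112.

Step 2 — fraction explained by component i = λ_i / Σ λ:
  PC1: 45/112 = 0.4018
  PC2: 39/112 = 0.3482
  PC3: 28/112 = 0.25

Step 3 — cumulative fraction after k components = (λ_1 + ... + λ_k) / Σ λ:
  k = 1: 45/112 = 0.4018
  k = 2: (45 + 39)/112 = 84/112 = 0.75
  k = 3: (45 + 39 + 28)/112 = 112/112 = 1

Summary (fraction, with percent):

explained: PC1 0.4018 (40.18%), PC2 0.3482 (34.82%), PC3 0.25 (25%);  cumulative: 0.4018, 0.75, 1


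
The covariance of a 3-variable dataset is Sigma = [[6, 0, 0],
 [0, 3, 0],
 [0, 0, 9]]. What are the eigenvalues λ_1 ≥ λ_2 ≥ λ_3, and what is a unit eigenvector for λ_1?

Step 1 — characteristic polynomial p(λ) = det(λI - Sigma) = λ³ - tr·λ² + c_1·λ - det, where tr = trace, c_1 = sum of the principal 2×2 minors, det = det(Sigma):
  tr = 6 + 3 + 9 = 18,
  c_1 = (6·3 - (0)²) + (6·9 - (0)²) + (3·9 - (0)²) = 18 + 54 + 27 = 99,
  det = 6·(3·9 - (0)²) - (0)·((0)·9 - (0)·(0)) + (0)·((0)·(0) - 3·(0)) = 6·(27) - (0)·(0) + (0)·(0) = 162.
  So p(λ) = λ³ - 18λ² + 99λ - 162.
Step 2 — look for an integer root (rational root theorem: any rational root is an integer divisor of 162). Testing λ = 3:
  p(3) = 27 - 162 + 297 - 162 = 0  ✓
  Dividing out (λ - 3): p(λ) = (λ - 3)(λ² - 15λ + 54).
Step 3 — remaining eigenvalues from the quadratic λ² - 15λ + 54 = 0:
  Δ = 15² - 4·54 = 225 - 216 = 9,  λ = (15 ± √9)/2 = (15 ± 3)/2 = 9 or 6.
  Sorted: λ_1 = 9,  λ_2 = 6,  λ_3 = 3  (check: sum = 18 = tr ✓).

Step 4 — unit eigenvector for λ_1 = 9: v spans the null space of (Sigma - λ_1 I), whose rows are
  r_1 = (-3, 0, 0),  r_2 = (0, -6, 0),  r_3 = (0, 0, 0).
  v is orthogonal to every row, so take v ∝ r_1 × r_2 = ((0)·(0) - (0)·(-6), (0)·(0) - (-3)·(0), (-3)·(-6) - (0)·(0)) = (0, 0, 18).
  Rescale (divide by 18): u = (0, 0, 1).
  ||u|| = √((0)² + (0)² + (1)²) = √(1) = 1,  v_1 = u/||u|| ≈ (0, 0, 1) (||v_1|| = 1).

λ_1 = 9,  λ_2 = 6,  λ_3 = 3;  v_1 ≈ (0, 0, 1)


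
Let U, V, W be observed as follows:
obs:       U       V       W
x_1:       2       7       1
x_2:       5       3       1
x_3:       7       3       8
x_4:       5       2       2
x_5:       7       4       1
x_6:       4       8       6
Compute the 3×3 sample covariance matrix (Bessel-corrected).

Step 1 — column means:
  mean(U) = (2 + 5 + 7 + 5 + 7 + 4) / 6 = 30/6 = 5
  mean(V) = (7 + 3 + 3 + 2 + 4 + 8) / 6 = 27/6 = 4.5
  mean(W) = (1 + 1 + 8 + 2 + 1 + 6) / 6 = 19/6 = 3.1667

Step 2 — sample covariance S[i,j] = (1/(n-1)) · Σ_k (x_{k,i} - mean_i) · (x_{k,j} - mean_j), with n-1 = 5.
  S[U,U] = ((-3)·(-3) + (0)·(0) + (2)·(2) + (0)·(0) + (2)·(2) + (-1)·(-1)) / 5 = 18/5 = 3.6
  S[U,V] = ((-3)·(2.5) + (0)·(-1.5) + (2)·(-1.5) + (0)·(-2.5) + (2)·(-0.5) + (-1)·(3.5)) / 5 = -15/5 = -3
  S[U,W] = ((-3)·(-2.1667) + (0)·(-2.1667) + (2)·(4.8333) + (0)·(-1.1667) + (2)·(-2.1667) + (-1)·(2.8333)) / 5 = 9/5 = 1.8
  S[V,V] = ((2.5)·(2.5) + (-1.5)·(-1.5) + (-1.5)·(-1.5) + (-2.5)·(-2.5) + (-0.5)·(-0.5) + (3.5)·(3.5)) / 5 = 29.5/5 = 5.9
  S[V,W] = ((2.5)·(-2.1667) + (-1.5)·(-2.1667) + (-1.5)·(4.8333) + (-2.5)·(-1.1667) + (-0.5)·(-2.1667) + (3.5)·(2.8333)) / 5 = 4.5/5 = 0.9
  S[W,W] = ((-2.1667)·(-2.1667) + (-2.1667)·(-2.1667) + (4.8333)·(4.8333) + (-1.1667)·(-1.1667) + (-2.1667)·(-2.1667) + (2.8333)·(2.8333)) / 5 = 46.8333/5 = 9.3667

S is symmetric (S[j,i] = S[i,j]). Assembling:

S = [[3.6, -3, 1.8],
 [-3, 5.9, 0.9],
 [1.8, 0.9, 9.3667]]


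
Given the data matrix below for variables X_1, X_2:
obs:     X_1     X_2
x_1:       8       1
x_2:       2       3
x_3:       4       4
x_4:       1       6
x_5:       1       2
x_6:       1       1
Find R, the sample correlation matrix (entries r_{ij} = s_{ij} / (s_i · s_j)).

Step 1 — column means:
  mean(X_1) = (8 + 2 + 4 + 1 + 1 + 1) / 6 = 17/6 = 2.8333
  mean(X_2) = (1 + 3 + 4 + 6 + 2 + 1) / 6 = 17/6 = 2.8333

Step 2 — sample variances and covariances s[i,j] = (1/(n-1)) · Σ_k (x_{k,i} - mean_i) · (x_{k,j} - mean_j), with n-1 = 5:
  s[X_1,X_1] = ((5.1667)·(5.1667) + (-0.8333)·(-0.8333) + (1.1667)·(1.1667) + (-1.8333)·(-1.8333) + (-1.8333)·(-1.8333) + (-1.8333)·(-1.8333)) / 5 = 38.8333/5 = 7.7667
  s[X_1,X_2] = ((5.1667)·(-1.8333) + (-0.8333)·(0.1667) + (1.1667)·(1.1667) + (-1.8333)·(3.1667) + (-1.8333)·(-0.8333) + (-1.8333)·(-1.8333)) / 5 = -9.1667/5 = -1.8333
  s[X_2,X_2] = ((-1.8333)·(-1.8333) + (0.1667)·(0.1667) + (1.1667)·(1.1667) + (3.1667)·(3.1667) + (-0.8333)·(-0.8333) + (-1.8333)·(-1.8333)) / 5 = 18.8333/5 = 3.7667
  Sample standard deviations s_i = √(s[i,i]):
  s(X_1) = √(7.7667) = 2.7869
  s(X_2) = √(3.7667) = 1.9408

Step 3 — r_{ij} = s_{ij} / (s_i · s_j):
  r[X_1,X_1] = 1 (diagonal).
  r[X_1,X_2] = -1.8333 / (2.7869 · 1.9408) = -1.8333 / 5.4087 = -0.339
  r[X_2,X_2] = 1 (diagonal).

R is symmetric with unit diagonal. Assembling:

R = [[1, -0.339],
 [-0.339, 1]]
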